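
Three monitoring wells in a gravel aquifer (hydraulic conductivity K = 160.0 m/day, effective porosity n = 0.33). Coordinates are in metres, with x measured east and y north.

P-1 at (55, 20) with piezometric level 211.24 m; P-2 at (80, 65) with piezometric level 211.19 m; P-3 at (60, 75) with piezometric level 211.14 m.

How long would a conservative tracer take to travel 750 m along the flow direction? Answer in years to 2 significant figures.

With h = a·x + b·y + c and P-1 as origin, the differences give:
  25·a + 45·b = -0.05
  5·a + 55·b = -0.10
Eliminate b (×55 and ×45, subtract): 1150·a = 1.750 → a = ∂h/∂x = +0.001522
Back-substitute: b = ∂h/∂y = -0.001957.
|∇h| = √(0.001522² + -0.001957²) = 0.002479
Seepage velocity v = K·i/n = 160.0 × 0.002479 / 0.33 = 1.202 m/day.
t = 750 / 1.202 = 624 days = 1.71 years.

1.7 years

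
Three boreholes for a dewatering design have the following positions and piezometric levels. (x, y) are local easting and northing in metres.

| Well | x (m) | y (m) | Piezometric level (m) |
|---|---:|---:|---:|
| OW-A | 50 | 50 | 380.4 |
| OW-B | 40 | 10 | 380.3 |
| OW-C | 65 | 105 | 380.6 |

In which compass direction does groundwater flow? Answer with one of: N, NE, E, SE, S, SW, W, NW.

Three-point gradient (reference OW-A): Δ to OW-B = (-10, -40, -0.1), Δ to OW-C = (15, 55, +0.2).
∂h/∂x = +0.05000, ∂h/∂y = -0.01000 (det = 50).
Flow = −∇h = (-0.05000 east, +0.01000 north), which points west.

W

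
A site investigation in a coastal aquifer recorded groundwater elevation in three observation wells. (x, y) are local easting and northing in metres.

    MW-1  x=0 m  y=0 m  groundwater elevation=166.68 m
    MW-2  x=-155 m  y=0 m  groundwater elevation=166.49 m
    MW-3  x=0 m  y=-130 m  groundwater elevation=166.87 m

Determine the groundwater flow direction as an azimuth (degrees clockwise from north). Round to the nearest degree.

320°

∂h/∂x = (166.49 − 166.68) / (-155 − 0) = +0.001226
∂h/∂y = (166.87 − 166.68) / (-130 − 0) = -0.001462
Flow direction (−∇h) has components (-0.001226 E, +0.001462 N).
Azimuth = atan2(E, N) = atan2(-0.001226, +0.001462) = 320.0° ≈ 320°.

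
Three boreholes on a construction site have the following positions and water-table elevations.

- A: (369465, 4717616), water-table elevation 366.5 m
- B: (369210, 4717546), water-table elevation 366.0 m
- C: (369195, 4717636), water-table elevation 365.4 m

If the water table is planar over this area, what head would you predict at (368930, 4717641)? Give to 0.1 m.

Three-point gradient (reference A): Δ to B = (-255, -70, -0.5), Δ to C = (-270, 20, -1.1).
∂h/∂x = +0.003625, ∂h/∂y = -0.006063 (det = -24000).
h(368930, 4717641) = 366.5 + (+0.003625)·(-535) + (-0.006063)·(25) = 366.5 -1.939 -0.152 = 364.409 m.

364.4 m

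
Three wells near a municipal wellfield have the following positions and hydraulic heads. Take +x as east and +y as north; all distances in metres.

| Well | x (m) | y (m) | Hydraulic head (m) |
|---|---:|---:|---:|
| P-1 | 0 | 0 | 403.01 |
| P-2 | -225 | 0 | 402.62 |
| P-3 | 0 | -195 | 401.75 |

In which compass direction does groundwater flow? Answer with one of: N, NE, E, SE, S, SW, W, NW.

∂h/∂x = (402.62 − 403.01) / (-225 − 0) = +0.001733
∂h/∂y = (401.75 − 403.01) / (-195 − 0) = +0.006462
Flow = −∇h = (-0.001733 east, -0.006462 north), which points south.

S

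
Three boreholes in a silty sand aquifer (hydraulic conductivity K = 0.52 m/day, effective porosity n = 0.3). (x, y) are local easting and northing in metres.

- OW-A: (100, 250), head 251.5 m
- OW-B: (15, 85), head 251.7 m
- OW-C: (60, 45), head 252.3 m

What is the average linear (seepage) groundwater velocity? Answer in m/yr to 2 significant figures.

6.4 m/yr

Differences from OW-A: to OW-B (Δx, Δy, Δh) = (-85, -165, +0.2); to OW-C = (-40, -205, +0.8).
Determinant of the coordinate differences = (-85)·(-205) − (-40)·(-165) = 10825.
∂h/∂x = [(+0.2)·(-205) − (+0.8)·(-165)] / 10825 = +0.008406
∂h/∂y = [(-85)·(+0.8) − (-40)·(+0.2)] / 10825 = -0.005543
|∇h| = √(0.008406² + -0.005543²) = 0.01007
Seepage velocity v = K·i/n = 0.52 × 0.01007 / 0.3 = 0.01745 m/day = 6.374 m/yr.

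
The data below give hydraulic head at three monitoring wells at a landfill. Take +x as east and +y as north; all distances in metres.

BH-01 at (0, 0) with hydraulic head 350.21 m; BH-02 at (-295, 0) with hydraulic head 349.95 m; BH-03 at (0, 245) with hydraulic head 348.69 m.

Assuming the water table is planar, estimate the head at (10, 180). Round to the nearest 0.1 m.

∂h/∂x = (349.95 − 350.21) / (-295 − 0) = +0.0008814
∂h/∂y = (348.69 − 350.21) / (245 − 0) = -0.006204
h(10, 180) = 350.21 + (+0.0008814)·(10) + (-0.006204)·(180) = 350.21 +0.009 -1.117 = 349.102 m.

349.1 m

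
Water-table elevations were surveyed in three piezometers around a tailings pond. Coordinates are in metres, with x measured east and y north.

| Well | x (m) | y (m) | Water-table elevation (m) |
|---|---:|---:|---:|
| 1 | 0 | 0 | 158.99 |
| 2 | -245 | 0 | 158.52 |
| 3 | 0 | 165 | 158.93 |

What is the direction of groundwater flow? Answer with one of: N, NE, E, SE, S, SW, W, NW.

W

∂h/∂x = (158.52 − 158.99) / (-245 − 0) = +0.001918
∂h/∂y = (158.93 − 158.99) / (165 − 0) = -0.0003636
Flow = −∇h = (-0.001918 east, +0.0003636 north), which points west.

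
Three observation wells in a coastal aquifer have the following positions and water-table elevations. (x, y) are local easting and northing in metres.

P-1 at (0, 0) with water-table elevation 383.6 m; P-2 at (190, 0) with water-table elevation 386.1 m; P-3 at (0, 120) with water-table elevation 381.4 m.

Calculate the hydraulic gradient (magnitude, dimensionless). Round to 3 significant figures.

∂h/∂x = (386.1 − 383.6) / (190 − 0) = +0.01316
∂h/∂y = (381.4 − 383.6) / (120 − 0) = -0.01833
|∇h| = √(0.01316² + -0.01833²) = 0.02256

0.0226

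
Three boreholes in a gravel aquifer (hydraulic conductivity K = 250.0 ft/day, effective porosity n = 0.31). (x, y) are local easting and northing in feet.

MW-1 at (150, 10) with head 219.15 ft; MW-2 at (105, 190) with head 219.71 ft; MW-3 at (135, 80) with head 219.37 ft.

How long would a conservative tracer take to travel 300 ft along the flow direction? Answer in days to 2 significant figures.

With h = a·x + b·y + c and MW-1 as origin, the differences give:
  (-45)·a + 180·b = +0.56
  (-15)·a + 70·b = +0.22
Eliminate b (×70 and ×180, subtract): -450·a = -0.400 → a = ∂h/∂x = +0.0008889
Back-substitute: b = ∂h/∂y = +0.003333.
|∇h| = √(0.0008889² + 0.003333²) = 0.003449
Seepage velocity v = K·i/n = 250.0 × 0.003449 / 0.31 = 2.781 ft/day.
t = 300 / 2.781 = 107.9 days.

110 days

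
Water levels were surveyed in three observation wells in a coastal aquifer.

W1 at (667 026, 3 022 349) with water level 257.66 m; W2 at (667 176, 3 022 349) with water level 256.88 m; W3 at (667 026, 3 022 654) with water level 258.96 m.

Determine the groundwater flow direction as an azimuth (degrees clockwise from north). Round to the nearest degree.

∂h/∂x = (256.88 − 257.66) / (667176 − 667026) = -0.005200
∂h/∂y = (258.96 − 257.66) / (3022654 − 3022349) = +0.004262
Flow direction (−∇h) has components (+0.005200 E, -0.004262 N).
Azimuth = atan2(E, N) = atan2(+0.005200, -0.004262) = 129.3° ≈ 129°.

129°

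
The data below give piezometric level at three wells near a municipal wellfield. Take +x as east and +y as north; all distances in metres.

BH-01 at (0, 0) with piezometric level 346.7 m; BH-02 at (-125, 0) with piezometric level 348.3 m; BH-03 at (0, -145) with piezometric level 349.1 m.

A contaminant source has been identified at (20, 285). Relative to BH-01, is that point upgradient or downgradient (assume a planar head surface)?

∂h/∂x = (348.3 − 346.7) / (-125 − 0) = -0.01280
∂h/∂y = (349.1 − 346.7) / (-145 − 0) = -0.01655
Head at (20, 285) = 346.7 + (-0.01280)·(20) + (-0.01655)·(285) = 341.73 m.
That is lower than the 346.7 m at BH-01, so the point is downgradient.

downgradient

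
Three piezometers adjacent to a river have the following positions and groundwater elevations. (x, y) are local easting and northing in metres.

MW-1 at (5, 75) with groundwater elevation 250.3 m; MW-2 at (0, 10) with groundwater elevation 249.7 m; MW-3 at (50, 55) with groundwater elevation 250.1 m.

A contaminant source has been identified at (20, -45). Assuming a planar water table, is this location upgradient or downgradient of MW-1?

Taking MW-1 as reference: MW-2−MW-1 = (-5, -65, -0.6); MW-3−MW-1 = (45, -20, -0.2).
Determinant of the coordinate differences = (-5)·(-20) − 45·(-65) = 3025.
∂h/∂x = [(-0.6)·(-20) − (-0.2)·(-65)] / 3025 = -0.0003306
∂h/∂y = [(-5)·(-0.2) − 45·(-0.6)] / 3025 = +0.009256
Head at (20, -45) = 250.3 + (-0.0003306)·(15) + (+0.009256)·(-120) = 249.18 m.
That is lower than the 250.3 m at MW-1, so the point is downgradient.

downgradient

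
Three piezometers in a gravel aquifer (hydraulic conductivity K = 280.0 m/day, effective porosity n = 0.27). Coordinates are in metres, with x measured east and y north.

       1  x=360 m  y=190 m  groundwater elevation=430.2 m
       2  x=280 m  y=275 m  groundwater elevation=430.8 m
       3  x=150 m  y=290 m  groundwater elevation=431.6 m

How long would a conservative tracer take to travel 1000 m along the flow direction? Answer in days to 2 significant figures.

Taking 1 as reference: 2−1 = (-80, 85, +0.6); 3−1 = (-210, 100, +1.4).
Determinant of the coordinate differences = (-80)·100 − (-210)·85 = 9850.
∂h/∂x = [(+0.6)·100 − (+1.4)·85] / 9850 = -0.005990
∂h/∂y = [(-80)·(+1.4) − (-210)·(+0.6)] / 9850 = +0.001421
|∇h| = √(-0.005990² + 0.001421²) = 0.006156
Seepage velocity v = K·i/n = 280.0 × 0.006156 / 0.27 = 6.384 m/day.
t = 1000 / 6.384 = 156.6 days.

160 days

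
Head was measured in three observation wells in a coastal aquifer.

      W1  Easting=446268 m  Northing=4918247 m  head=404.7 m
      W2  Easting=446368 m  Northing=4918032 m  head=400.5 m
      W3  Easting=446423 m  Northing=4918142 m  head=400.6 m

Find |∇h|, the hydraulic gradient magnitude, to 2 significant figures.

0.022

Taking W1 as reference: W2−W1 = (100, -215, -4.2); W3−W1 = (155, -105, -4.1).
Determinant of the coordinate differences = 100·(-105) − 155·(-215) = 22825.
∂h/∂x = [(-4.2)·(-105) − (-4.1)·(-215)] / 22825 = -0.01930
∂h/∂y = [100·(-4.1) − 155·(-4.2)] / 22825 = +0.01056
|∇h| = √(-0.01930² + 0.01056²) = 0.022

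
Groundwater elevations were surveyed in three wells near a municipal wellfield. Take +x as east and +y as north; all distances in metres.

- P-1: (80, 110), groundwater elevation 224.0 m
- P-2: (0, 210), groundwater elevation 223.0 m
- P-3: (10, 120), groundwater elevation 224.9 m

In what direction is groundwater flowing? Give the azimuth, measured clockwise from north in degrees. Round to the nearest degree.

035°

Taking P-1 as reference: P-2−P-1 = (-80, 100, -1.0); P-3−P-1 = (-70, 10, +0.9).
Determinant of the coordinate differences = (-80)·10 − (-70)·100 = 6200.
∂h/∂x = [(-1.0)·10 − (+0.9)·100] / 6200 = -0.01613
∂h/∂y = [(-80)·(+0.9) − (-70)·(-1.0)] / 6200 = -0.02290
Flow direction (−∇h) has components (+0.01613 E, +0.02290 N).
Azimuth = atan2(E, N) = atan2(+0.01613, +0.02290) = 35.2° ≈ 035°.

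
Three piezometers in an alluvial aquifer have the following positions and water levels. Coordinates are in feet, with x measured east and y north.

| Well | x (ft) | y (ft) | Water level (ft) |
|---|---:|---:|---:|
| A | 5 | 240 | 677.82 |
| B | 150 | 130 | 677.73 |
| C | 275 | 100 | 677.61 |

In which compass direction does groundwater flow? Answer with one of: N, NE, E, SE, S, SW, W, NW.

With h = a·x + b·y + c and A as origin, the differences give:
  145·a + (-110)·b = -0.09
  270·a + (-140)·b = -0.21
Eliminate b (×(-140) and ×(-110), subtract): 9400·a = -10.500 → a = ∂h/∂x = -0.001117
Back-substitute: b = ∂h/∂y = -0.0006543.
Flow = −∇h = (+0.001117 east, +0.0006543 north), which points northeast.

NE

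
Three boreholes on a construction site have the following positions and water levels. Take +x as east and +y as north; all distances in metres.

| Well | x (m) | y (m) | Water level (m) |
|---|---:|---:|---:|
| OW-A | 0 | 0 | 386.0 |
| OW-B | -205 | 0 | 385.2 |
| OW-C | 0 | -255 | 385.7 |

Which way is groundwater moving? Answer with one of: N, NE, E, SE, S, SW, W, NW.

W

∂h/∂x = (385.2 − 386.0) / (-205 − 0) = +0.003902
∂h/∂y = (385.7 − 386.0) / (-255 − 0) = +0.001176
Flow = −∇h = (-0.003902 east, -0.001176 north), which points west.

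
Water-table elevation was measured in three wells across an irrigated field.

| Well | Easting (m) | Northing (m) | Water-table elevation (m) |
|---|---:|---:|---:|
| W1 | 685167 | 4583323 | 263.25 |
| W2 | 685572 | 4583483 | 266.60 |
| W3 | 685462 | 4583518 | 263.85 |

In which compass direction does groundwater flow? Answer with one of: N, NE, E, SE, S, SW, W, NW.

With h = a·x + b·y + c and W1 as origin, the differences give:
  405·a + 160·b = +3.35
  295·a + 195·b = +0.60
Eliminate b (×195 and ×160, subtract): 31775·a = 557.250 → a = ∂h/∂x = +0.01754
Back-substitute: b = ∂h/∂y = -0.02345.
Flow = −∇h = (-0.01754 east, +0.02345 north), which points northwest.

NW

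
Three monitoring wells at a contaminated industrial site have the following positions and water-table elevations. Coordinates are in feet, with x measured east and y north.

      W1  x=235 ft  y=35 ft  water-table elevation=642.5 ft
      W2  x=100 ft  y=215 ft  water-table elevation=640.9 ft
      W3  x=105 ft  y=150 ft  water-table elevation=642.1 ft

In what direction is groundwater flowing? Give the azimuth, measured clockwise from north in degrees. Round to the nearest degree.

036°

Three-point gradient (reference W1): Δ to W2 = (-135, 180, -1.6), Δ to W3 = (-130, 115, -0.4).
∂h/∂x = -0.01422, ∂h/∂y = -0.01956 (det = 7875).
Flow direction (−∇h) has components (+0.01422 E, +0.01956 N).
Azimuth = atan2(E, N) = atan2(+0.01422, +0.01956) = 36.0° ≈ 036°.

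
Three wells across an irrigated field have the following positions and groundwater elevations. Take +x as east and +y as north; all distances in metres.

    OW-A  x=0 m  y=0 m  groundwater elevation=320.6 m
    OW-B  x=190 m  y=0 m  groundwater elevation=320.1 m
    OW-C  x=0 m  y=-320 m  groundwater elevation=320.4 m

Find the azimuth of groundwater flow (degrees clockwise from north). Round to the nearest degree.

∂h/∂x = (320.1 − 320.6) / (190 − 0) = -0.002632
∂h/∂y = (320.4 − 320.6) / (-320 − 0) = +0.0006250
Flow direction (−∇h) has components (+0.002632 E, -0.0006250 N).
Azimuth = atan2(E, N) = atan2(+0.002632, -0.0006250) = 103.4° ≈ 103°.

103°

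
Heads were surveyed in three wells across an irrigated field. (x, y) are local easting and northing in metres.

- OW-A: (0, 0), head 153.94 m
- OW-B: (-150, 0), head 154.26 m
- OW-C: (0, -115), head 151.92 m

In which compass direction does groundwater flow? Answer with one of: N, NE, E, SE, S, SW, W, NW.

∂h/∂x = (154.26 − 153.94) / (-150 − 0) = -0.002133
∂h/∂y = (151.92 − 153.94) / (-115 − 0) = +0.01757
Flow = −∇h = (+0.002133 east, -0.01757 north), which points south.

S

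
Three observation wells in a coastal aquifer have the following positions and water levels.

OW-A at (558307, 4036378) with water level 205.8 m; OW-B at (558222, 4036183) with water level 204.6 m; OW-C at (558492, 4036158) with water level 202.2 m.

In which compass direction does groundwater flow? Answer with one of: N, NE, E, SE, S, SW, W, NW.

Differences from OW-A: to OW-B (Δx, Δy, Δh) = (-85, -195, -1.2); to OW-C = (185, -220, -3.6).
Determinant of the coordinate differences = (-85)·(-220) − 185·(-195) = 54775.
∂h/∂x = [(-1.2)·(-220) − (-3.6)·(-195)] / 54775 = -0.007996
∂h/∂y = [(-85)·(-3.6) − 185·(-1.2)] / 54775 = +0.009639
Flow = −∇h = (+0.007996 east, -0.009639 north), which points southeast.

SE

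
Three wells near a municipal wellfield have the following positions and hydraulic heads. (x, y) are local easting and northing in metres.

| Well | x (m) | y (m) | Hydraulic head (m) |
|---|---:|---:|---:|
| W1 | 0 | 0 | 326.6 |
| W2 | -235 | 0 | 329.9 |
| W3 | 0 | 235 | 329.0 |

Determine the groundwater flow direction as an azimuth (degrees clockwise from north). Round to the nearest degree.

126°

∂h/∂x = (329.9 − 326.6) / (-235 − 0) = -0.01404
∂h/∂y = (329.0 − 326.6) / (235 − 0) = +0.01021
Flow direction (−∇h) has components (+0.01404 E, -0.01021 N).
Azimuth = atan2(E, N) = atan2(+0.01404, -0.01021) = 126.0° ≈ 126°.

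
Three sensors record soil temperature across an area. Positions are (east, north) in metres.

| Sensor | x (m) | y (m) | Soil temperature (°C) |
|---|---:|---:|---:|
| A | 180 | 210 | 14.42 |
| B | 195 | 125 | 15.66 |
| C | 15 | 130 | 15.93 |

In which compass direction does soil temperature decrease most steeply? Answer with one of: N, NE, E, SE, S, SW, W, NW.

Taking A as reference: B−A = (15, -85, +1.24); C−A = (-165, -80, +1.51).
Determinant of the coordinate differences = 15·(-80) − (-165)·(-85) = -15225.
∂T/∂x = [(+1.24)·(-80) − (+1.51)·(-85)] / -15225 = -0.001915
∂T/∂y = [15·(+1.51) − (-165)·(+1.24)] / -15225 = -0.01493
Steepest decrease is along −∇f = (+0.001915 E, +0.01493 N) → north.

N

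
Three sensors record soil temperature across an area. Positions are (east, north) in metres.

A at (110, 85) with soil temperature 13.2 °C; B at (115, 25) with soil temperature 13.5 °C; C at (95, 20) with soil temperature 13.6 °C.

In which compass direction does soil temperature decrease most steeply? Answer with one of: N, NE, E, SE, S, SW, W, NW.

With T = a·x + b·y + c and A as origin, the differences give:
  5·a + (-60)·b = +0.3
  (-15)·a + (-65)·b = +0.4
Eliminate b (×(-65) and ×(-60), subtract): -1225·a = 4.50 → a = ∂T/∂x = -0.003673
Back-substitute: b = ∂T/∂y = -0.005306.
Steepest decrease is along −∇f = (+0.003673 E, +0.005306 N) → northeast.

NE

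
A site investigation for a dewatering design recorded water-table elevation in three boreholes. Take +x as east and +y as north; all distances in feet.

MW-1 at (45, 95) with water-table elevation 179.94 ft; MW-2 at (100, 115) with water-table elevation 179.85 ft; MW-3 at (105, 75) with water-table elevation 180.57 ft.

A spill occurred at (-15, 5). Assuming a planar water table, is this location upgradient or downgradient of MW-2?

upgradient

Three-point gradient (reference MW-1): Δ to MW-2 = (55, 20, -0.09), Δ to MW-3 = (60, -20, +0.63).
∂h/∂x = +0.004696, ∂h/∂y = -0.01741 (det = -2300).
Head at (-15, 5) = 179.94 + (+0.004696)·(-60) + (-0.01741)·(-90) = 181.23 ft.
That is higher than the 179.85 ft at MW-2, so the point is upgradient.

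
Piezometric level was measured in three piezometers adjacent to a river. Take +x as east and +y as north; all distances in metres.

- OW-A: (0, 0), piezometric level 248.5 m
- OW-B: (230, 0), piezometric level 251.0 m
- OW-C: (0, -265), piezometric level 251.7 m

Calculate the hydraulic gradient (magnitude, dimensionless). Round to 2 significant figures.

∂h/∂x = (251.0 − 248.5) / (230 − 0) = +0.01087
∂h/∂y = (251.7 − 248.5) / (-265 − 0) = -0.01208
|∇h| = √(0.01087² + -0.01208²) = 0.01625

0.016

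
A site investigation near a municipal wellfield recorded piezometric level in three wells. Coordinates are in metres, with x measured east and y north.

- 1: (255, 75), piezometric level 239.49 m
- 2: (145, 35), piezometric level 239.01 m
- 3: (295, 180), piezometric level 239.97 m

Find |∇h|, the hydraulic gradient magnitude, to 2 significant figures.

0.0046

With h = a·x + b·y + c and 1 as origin, the differences give:
  (-110)·a + (-40)·b = -0.48
  40·a + 105·b = +0.48
Eliminate b (×105 and ×(-40), subtract): -9950·a = -31.200 → a = ∂h/∂x = +0.003136
Back-substitute: b = ∂h/∂y = +0.003377.
|∇h| = √(0.003136² + 0.003377²) = 0.004609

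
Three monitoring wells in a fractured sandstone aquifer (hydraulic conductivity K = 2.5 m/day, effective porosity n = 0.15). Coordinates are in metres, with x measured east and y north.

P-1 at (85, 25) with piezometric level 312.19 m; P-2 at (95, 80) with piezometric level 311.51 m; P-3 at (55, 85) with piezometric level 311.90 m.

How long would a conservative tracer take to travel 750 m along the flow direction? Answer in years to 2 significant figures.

Differences from P-1: to P-2 (Δx, Δy, Δh) = (10, 55, -0.68); to P-3 = (-30, 60, -0.29).
Determinant of the coordinate differences = 10·60 − (-30)·55 = 2250.
∂h/∂x = [(-0.68)·60 − (-0.29)·55] / 2250 = -0.01104
∂h/∂y = [10·(-0.29) − (-30)·(-0.68)] / 2250 = -0.01036
|∇h| = √(-0.01104² + -0.01036²) = 0.01514
Seepage velocity v = K·i/n = 2.5 × 0.01514 / 0.15 = 0.2523 m/day.
t = 750 / 0.2523 = 2973 days = 8.14 years.

8.1 years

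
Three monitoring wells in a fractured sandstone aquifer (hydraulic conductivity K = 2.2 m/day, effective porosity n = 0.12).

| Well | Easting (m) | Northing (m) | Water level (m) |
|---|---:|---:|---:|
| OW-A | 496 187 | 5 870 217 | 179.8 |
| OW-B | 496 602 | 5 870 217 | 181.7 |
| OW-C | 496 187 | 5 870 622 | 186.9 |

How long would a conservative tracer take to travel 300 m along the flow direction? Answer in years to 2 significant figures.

2.5 years

∂h/∂x = (181.7 − 179.8) / (496602 − 496187) = +0.004578
∂h/∂y = (186.9 − 179.8) / (5870622 − 5870217) = +0.01753
|∇h| = √(0.004578² + 0.01753²) = 0.01812
Seepage velocity v = K·i/n = 2.2 × 0.01812 / 0.12 = 0.3322 m/day.
t = 300 / 0.3322 = 903.1 days = 2.47 years.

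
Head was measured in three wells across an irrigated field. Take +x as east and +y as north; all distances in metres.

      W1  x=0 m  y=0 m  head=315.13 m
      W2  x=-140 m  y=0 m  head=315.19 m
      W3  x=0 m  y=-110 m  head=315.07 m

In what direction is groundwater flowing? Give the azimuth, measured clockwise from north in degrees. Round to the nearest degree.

∂h/∂x = (315.19 − 315.13) / (-140 − 0) = -0.0004286
∂h/∂y = (315.07 − 315.13) / (-110 − 0) = +0.0005455
Flow direction (−∇h) has components (+0.0004286 E, -0.0005455 N).
Azimuth = atan2(E, N) = atan2(+0.0004286, -0.0005455) = 141.8° ≈ 142°.

142°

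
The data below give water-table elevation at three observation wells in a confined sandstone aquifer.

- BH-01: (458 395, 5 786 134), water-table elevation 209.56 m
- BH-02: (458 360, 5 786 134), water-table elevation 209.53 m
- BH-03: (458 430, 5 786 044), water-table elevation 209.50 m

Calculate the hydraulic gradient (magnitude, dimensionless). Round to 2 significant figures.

0.0013

Differences from BH-01: to BH-02 (Δx, Δy, Δh) = (-35, 0, -0.03); to BH-03 = (35, -90, -0.06).
Solve a·Δx + b·Δy = Δh: det = (-35)·(-90) − 35·0 = 3150.
∂h/∂x = [(-0.03)·(-90) − (-0.06)·0] / 3150 = +0.0008571
∂h/∂y = [(-35)·(-0.06) − 35·(-0.03)] / 3150 = +0.001000
|∇h| = √(0.0008571² + 0.001000²) = 0.001317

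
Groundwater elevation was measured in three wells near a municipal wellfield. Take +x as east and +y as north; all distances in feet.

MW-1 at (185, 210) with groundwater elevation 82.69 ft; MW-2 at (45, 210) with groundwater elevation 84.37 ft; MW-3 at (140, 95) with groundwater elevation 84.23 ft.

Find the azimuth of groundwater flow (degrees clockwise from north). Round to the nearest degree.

054°

Differences from MW-1: to MW-2 (Δx, Δy, Δh) = (-140, 0, +1.68); to MW-3 = (-45, -115, +1.54).
Determinant of the coordinate differences = (-140)·(-115) − (-45)·0 = 16100.
∂h/∂x = [(+1.68)·(-115) − (+1.54)·0] / 16100 = -0.01200
∂h/∂y = [(-140)·(+1.54) − (-45)·(+1.68)] / 16100 = -0.008696
Flow direction (−∇h) has components (+0.01200 E, +0.008696 N).
Azimuth = atan2(E, N) = atan2(+0.01200, +0.008696) = 54.1° ≈ 054°.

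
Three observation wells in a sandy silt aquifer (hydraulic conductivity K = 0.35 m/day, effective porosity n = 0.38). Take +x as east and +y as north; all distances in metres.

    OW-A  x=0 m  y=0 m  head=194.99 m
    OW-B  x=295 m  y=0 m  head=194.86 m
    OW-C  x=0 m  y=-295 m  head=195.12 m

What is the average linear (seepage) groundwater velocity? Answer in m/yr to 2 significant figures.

∂h/∂x = (194.86 − 194.99) / (295 − 0) = -0.0004407
∂h/∂y = (195.12 − 194.99) / (-295 − 0) = -0.0004407
|∇h| = √(-0.0004407² + -0.0004407²) = 0.0006232
Seepage velocity v = K·i/n = 0.35 × 0.0006232 / 0.38 = 0.000574 m/day = 0.2097 m/yr.

0.21 m/yr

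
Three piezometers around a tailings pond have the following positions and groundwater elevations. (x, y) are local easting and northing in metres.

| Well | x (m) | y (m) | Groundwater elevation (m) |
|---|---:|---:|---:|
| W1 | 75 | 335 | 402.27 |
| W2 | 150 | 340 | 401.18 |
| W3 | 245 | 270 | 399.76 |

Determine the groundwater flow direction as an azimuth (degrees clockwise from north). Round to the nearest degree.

Differences from W1: to W2 (Δx, Δy, Δh) = (75, 5, -1.09); to W3 = (170, -65, -2.51).
Determinant of the coordinate differences = 75·(-65) − 170·5 = -5725.
∂h/∂x = [(-1.09)·(-65) − (-2.51)·5] / -5725 = -0.01457
∂h/∂y = [75·(-2.51) − 170·(-1.09)] / -5725 = +0.0005153
Flow direction (−∇h) has components (+0.01457 E, -0.0005153 N).
Azimuth = atan2(E, N) = atan2(+0.01457, -0.0005153) = 92.0° ≈ 092°.

092°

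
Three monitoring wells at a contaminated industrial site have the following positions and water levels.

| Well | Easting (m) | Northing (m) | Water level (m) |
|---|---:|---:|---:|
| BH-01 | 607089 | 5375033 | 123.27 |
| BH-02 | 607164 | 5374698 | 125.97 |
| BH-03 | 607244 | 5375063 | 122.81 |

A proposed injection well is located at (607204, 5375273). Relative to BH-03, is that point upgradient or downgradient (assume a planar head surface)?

Differences from BH-01: to BH-02 (Δx, Δy, Δh) = (75, -335, +2.70); to BH-03 = (155, 30, -0.46).
Solve a·Δx + b·Δy = Δh: det = 75·30 − 155·(-335) = 54175.
∂h/∂x = [(+2.70)·30 − (-0.46)·(-335)] / 54175 = -0.001349
∂h/∂y = [75·(-0.46) − 155·(+2.70)] / 54175 = -0.008362
Head at (607204, 5375273) = 123.27 + (-0.001349)·(115) + (-0.008362)·(240) = 121.11 m.
That is lower than the 122.81 m at BH-03, so the point is downgradient.

downgradient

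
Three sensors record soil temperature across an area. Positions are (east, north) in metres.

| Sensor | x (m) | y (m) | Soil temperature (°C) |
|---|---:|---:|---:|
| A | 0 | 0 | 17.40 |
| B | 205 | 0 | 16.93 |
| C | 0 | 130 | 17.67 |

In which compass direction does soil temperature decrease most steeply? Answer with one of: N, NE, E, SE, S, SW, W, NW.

∂T/∂x = (16.93 − 17.40) / (205 − 0) = -0.002293
∂T/∂y = (17.67 − 17.40) / (130 − 0) = +0.002077
Steepest decrease is along −∇f = (+0.002293 E, -0.002077 N) → southeast.

SE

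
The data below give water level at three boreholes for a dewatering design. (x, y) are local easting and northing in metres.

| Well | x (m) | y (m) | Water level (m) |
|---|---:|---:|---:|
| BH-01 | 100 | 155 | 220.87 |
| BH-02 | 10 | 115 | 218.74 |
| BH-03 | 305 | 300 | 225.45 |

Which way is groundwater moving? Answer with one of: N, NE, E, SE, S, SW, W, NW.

W

Three-point gradient (reference BH-01): Δ to BH-02 = (-90, -40, -2.13), Δ to BH-03 = (205, 145, +4.58).
∂h/∂x = +0.02591, ∂h/∂y = -0.005041 (det = -4850).
Flow = −∇h = (-0.02591 east, +0.005041 north), which points west.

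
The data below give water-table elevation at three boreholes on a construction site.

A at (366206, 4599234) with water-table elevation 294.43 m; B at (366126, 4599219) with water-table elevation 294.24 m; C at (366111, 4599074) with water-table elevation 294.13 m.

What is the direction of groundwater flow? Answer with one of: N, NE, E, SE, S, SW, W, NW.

Three-point gradient (reference A): Δ to B = (-80, -15, -0.19), Δ to C = (-95, -160, -0.30).
∂h/∂x = +0.002277, ∂h/∂y = +0.0005231 (det = 11375).
Flow = −∇h = (-0.002277 east, -0.0005231 north), which points west.

W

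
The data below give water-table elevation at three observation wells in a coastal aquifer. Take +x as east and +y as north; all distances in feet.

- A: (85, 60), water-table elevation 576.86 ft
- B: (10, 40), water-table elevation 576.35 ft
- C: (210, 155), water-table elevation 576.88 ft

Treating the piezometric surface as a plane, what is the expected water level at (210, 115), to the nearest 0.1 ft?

Three-point gradient (reference A): Δ to B = (-75, -20, -0.51), Δ to C = (125, 95, +0.02).
∂h/∂x = +0.01039, ∂h/∂y = -0.01346 (det = -4625).
h(210, 115) = 576.86 + (+0.01039)·(125) + (-0.01346)·(55) = 576.86 +1.299 -0.740 = 577.418 ft.

577.4 ft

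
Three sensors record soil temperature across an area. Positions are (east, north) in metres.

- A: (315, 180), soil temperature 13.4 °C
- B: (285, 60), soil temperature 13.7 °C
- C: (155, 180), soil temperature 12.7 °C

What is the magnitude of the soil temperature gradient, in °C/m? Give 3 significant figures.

0.00566 °C/m

With T = a·x + b·y + c and A as origin, the differences give:
  (-30)·a + (-120)·b = +0.3
  (-160)·a + 0·b = -0.7
Eliminate b (×0 and ×(-120), subtract): -19200·a = -84.00 → a = ∂T/∂x = +0.004375
Back-substitute: b = ∂T/∂y = -0.003594.
|∇f| = √(0.004375² + -0.003594²) = 0.005662 °C/m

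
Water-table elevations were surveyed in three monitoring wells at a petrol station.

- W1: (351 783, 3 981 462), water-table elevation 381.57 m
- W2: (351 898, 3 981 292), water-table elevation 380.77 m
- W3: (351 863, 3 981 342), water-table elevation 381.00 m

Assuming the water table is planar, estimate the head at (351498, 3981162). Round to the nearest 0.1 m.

Differences from W1: to W2 (Δx, Δy, Δh) = (115, -170, -0.80); to W3 = (80, -120, -0.57).
Solve a·Δx + b·Δy = Δh: det = 115·(-120) − 80·(-170) = -200.
∂h/∂x = [(-0.80)·(-120) − (-0.57)·(-170)] / -200 = +0.004500
∂h/∂y = [115·(-0.57) − 80·(-0.80)] / -200 = +0.007750
h(351498, 3981162) = 381.57 + (+0.004500)·(-285) + (+0.007750)·(-300) = 381.57 -1.282 -2.325 = 377.963 m.

378.0 m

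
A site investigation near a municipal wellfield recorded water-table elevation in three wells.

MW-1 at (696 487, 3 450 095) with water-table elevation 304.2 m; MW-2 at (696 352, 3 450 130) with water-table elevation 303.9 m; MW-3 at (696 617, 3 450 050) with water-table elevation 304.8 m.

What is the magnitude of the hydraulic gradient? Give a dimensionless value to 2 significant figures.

0.028

Taking MW-1 as reference: MW-2−MW-1 = (-135, 35, -0.3); MW-3−MW-1 = (130, -45, +0.6).
Solve a·Δx + b·Δy = Δh: det = (-135)·(-45) − 130·35 = 1525.
∂h/∂x = [(-0.3)·(-45) − (+0.6)·35] / 1525 = -0.004918
∂h/∂y = [(-135)·(+0.6) − 130·(-0.3)] / 1525 = -0.02754
|∇h| = √(-0.004918² + -0.02754²) = 0.02798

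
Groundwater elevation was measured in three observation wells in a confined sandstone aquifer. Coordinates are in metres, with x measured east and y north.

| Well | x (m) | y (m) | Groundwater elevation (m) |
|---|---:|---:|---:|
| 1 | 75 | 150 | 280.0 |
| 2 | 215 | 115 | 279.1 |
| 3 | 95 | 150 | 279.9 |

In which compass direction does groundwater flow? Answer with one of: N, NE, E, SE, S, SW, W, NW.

With h = a·x + b·y + c and 1 as origin, the differences give:
  140·a + (-35)·b = -0.9
  20·a + 0·b = -0.1
Eliminate b (×0 and ×(-35), subtract): 700·a = -3.50 → a = ∂h/∂x = -0.005000
Back-substitute: b = ∂h/∂y = +0.005714.
Flow = −∇h = (+0.005000 east, -0.005714 north), which points southeast.

SE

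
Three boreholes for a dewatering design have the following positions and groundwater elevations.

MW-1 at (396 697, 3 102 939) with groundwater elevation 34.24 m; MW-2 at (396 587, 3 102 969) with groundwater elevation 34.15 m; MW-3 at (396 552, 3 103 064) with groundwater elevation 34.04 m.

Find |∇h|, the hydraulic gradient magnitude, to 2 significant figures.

Differences from MW-1: to MW-2 (Δx, Δy, Δh) = (-110, 30, -0.09); to MW-3 = (-145, 125, -0.20).
Solve a·Δx + b·Δy = Δh: det = (-110)·125 − (-145)·30 = -9400.
∂h/∂x = [(-0.09)·125 − (-0.20)·30] / -9400 = +0.0005585
∂h/∂y = [(-110)·(-0.20) − (-145)·(-0.09)] / -9400 = -0.0009521
|∇h| = √(0.0005585² + -0.0009521²) = 0.001104

0.0011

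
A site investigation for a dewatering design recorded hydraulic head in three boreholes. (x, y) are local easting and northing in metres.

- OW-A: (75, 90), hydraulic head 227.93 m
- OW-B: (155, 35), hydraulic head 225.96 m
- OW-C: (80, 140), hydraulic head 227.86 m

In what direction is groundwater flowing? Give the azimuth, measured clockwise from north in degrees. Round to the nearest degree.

092°

Taking OW-A as reference: OW-B−OW-A = (80, -55, -1.97); OW-C−OW-A = (5, 50, -0.07).
Solve a·Δx + b·Δy = Δh: det = 80·50 − 5·(-55) = 4275.
∂h/∂x = [(-1.97)·50 − (-0.07)·(-55)] / 4275 = -0.02394
∂h/∂y = [80·(-0.07) − 5·(-1.97)] / 4275 = +0.0009942
Flow direction (−∇h) has components (+0.02394 E, -0.0009942 N).
Azimuth = atan2(E, N) = atan2(+0.02394, -0.0009942) = 92.4° ≈ 092°.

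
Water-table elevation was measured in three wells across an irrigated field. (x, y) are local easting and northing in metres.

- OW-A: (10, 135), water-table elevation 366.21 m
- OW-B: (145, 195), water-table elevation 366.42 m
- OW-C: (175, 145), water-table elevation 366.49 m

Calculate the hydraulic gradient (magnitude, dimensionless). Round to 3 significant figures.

Differences from OW-A: to OW-B (Δx, Δy, Δh) = (135, 60, +0.21); to OW-C = (165, 10, +0.28).
Determinant of the coordinate differences = 135·10 − 165·60 = -8550.
∂h/∂x = [(+0.21)·10 − (+0.28)·60] / -8550 = +0.001719
∂h/∂y = [135·(+0.28) − 165·(+0.21)] / -8550 = -0.0003684
|∇h| = √(0.001719² + -0.0003684²) = 0.001758

0.00176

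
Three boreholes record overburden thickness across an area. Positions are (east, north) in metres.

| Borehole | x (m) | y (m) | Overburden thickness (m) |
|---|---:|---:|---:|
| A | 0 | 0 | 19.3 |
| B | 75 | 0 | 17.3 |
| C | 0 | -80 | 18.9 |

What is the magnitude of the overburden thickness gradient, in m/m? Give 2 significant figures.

∂d/∂x = (17.3 − 19.3) / (75 − 0) = -0.02667
∂d/∂y = (18.9 − 19.3) / (-80 − 0) = +0.005000
|∇f| = √(-0.02667² + 0.005000²) = 0.02713 m/m

0.027 m/m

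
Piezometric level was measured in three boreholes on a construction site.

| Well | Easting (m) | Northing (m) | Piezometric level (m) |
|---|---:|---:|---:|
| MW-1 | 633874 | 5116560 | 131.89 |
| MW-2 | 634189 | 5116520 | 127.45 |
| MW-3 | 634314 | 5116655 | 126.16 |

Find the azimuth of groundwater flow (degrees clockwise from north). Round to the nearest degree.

With h = a·x + b·y + c and MW-1 as origin, the differences give:
  315·a + (-40)·b = -4.44
  440·a + 95·b = -5.73
Eliminate b (×95 and ×(-40), subtract): 47525·a = -651.000 → a = ∂h/∂x = -0.01370
Back-substitute: b = ∂h/∂y = +0.003128.
Flow direction (−∇h) has components (+0.01370 E, -0.003128 N).
Azimuth = atan2(E, N) = atan2(+0.01370, -0.003128) = 102.9° ≈ 103°.

103°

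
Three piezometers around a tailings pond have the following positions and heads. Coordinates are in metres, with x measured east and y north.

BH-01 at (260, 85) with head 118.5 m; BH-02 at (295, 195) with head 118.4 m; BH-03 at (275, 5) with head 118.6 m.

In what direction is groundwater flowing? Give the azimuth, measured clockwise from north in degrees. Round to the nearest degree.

With h = a·x + b·y + c and BH-01 as origin, the differences give:
  35·a + 110·b = -0.1
  15·a + (-80)·b = +0.1
Eliminate b (×(-80) and ×110, subtract): -4450·a = -3.00 → a = ∂h/∂x = +0.0006742
Back-substitute: b = ∂h/∂y = -0.001124.
Flow direction (−∇h) has components (-0.0006742 E, +0.001124 N).
Azimuth = atan2(E, N) = atan2(-0.0006742, +0.001124) = 329.0° ≈ 329°.

329°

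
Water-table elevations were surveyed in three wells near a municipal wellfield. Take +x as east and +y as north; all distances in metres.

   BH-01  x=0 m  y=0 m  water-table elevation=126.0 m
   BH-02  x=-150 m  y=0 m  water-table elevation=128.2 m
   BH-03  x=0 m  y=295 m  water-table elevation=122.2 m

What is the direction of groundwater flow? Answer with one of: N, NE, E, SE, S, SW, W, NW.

∂h/∂x = (128.2 − 126.0) / (-150 − 0) = -0.01467
∂h/∂y = (122.2 − 126.0) / (295 − 0) = -0.01288
Flow = −∇h = (+0.01467 east, +0.01288 north), which points northeast.

NE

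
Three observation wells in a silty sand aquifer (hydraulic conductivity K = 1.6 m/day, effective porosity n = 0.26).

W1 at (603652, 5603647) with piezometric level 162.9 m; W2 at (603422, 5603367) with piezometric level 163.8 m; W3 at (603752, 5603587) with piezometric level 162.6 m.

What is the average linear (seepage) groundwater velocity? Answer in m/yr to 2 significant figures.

Differences from W1: to W2 (Δx, Δy, Δh) = (-230, -280, +0.9); to W3 = (100, -60, -0.3).
Solve a·Δx + b·Δy = Δh: det = (-230)·(-60) − 100·(-280) = 41800.
∂h/∂x = [(+0.9)·(-60) − (-0.3)·(-280)] / 41800 = -0.003301
∂h/∂y = [(-230)·(-0.3) − 100·(+0.9)] / 41800 = -0.0005024
|∇h| = √(-0.003301² + -0.0005024²) = 0.003339
Seepage velocity v = K·i/n = 1.6 × 0.003339 / 0.26 = 0.02055 m/day = 7.506 m/yr.

7.5 m/yr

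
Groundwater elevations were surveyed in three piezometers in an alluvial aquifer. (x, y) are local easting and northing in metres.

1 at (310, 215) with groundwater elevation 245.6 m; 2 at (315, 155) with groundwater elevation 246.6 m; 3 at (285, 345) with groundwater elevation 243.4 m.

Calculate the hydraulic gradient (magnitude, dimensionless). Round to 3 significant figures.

0.0166

Differences from 1: to 2 (Δx, Δy, Δh) = (5, -60, +1.0); to 3 = (-25, 130, -2.2).
Determinant of the coordinate differences = 5·130 − (-25)·(-60) = -850.
∂h/∂x = [(+1.0)·130 − (-2.2)·(-60)] / -850 = +0.002353
∂h/∂y = [5·(-2.2) − (-25)·(+1.0)] / -850 = -0.01647
|∇h| = √(0.002353² + -0.01647²) = 0.01664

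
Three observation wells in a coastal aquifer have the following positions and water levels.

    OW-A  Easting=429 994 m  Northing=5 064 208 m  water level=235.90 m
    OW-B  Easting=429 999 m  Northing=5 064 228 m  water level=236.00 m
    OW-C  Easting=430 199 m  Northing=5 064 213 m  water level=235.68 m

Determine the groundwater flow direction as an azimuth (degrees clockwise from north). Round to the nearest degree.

Differences from OW-A: to OW-B (Δx, Δy, Δh) = (5, 20, +0.10); to OW-C = (205, 5, -0.22).
Solve a·Δx + b·Δy = Δh: det = 5·5 − 205·20 = -4075.
∂h/∂x = [(+0.10)·5 − (-0.22)·20] / -4075 = -0.001202
∂h/∂y = [5·(-0.22) − 205·(+0.10)] / -4075 = +0.005301
Flow direction (−∇h) has components (+0.001202 E, -0.005301 N).
Azimuth = atan2(E, N) = atan2(+0.001202, -0.005301) = 167.2° ≈ 167°.

167°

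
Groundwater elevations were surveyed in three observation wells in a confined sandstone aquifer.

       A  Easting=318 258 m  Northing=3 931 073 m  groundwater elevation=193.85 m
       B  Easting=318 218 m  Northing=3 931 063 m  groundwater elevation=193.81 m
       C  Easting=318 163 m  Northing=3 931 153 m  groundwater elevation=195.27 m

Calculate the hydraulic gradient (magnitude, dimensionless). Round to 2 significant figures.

0.015

With h = a·x + b·y + c and A as origin, the differences give:
  (-40)·a + (-10)·b = -0.04
  (-95)·a + 80·b = +1.42
Eliminate b (×80 and ×(-10), subtract): -4150·a = 11.000 → a = ∂h/∂x = -0.002651
Back-substitute: b = ∂h/∂y = +0.01460.
|∇h| = √(-0.002651² + 0.01460²) = 0.01484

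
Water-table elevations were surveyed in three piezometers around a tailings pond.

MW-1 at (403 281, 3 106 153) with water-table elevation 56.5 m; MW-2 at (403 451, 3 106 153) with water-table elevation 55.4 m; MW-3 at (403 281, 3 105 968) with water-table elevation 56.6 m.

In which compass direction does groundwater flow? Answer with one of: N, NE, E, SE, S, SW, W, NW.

∂h/∂x = (55.4 − 56.5) / (403451 − 403281) = -0.006471
∂h/∂y = (56.6 − 56.5) / (3105968 − 3106153) = -0.0005405
Flow = −∇h = (+0.006471 east, +0.0005405 north), which points east.

E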